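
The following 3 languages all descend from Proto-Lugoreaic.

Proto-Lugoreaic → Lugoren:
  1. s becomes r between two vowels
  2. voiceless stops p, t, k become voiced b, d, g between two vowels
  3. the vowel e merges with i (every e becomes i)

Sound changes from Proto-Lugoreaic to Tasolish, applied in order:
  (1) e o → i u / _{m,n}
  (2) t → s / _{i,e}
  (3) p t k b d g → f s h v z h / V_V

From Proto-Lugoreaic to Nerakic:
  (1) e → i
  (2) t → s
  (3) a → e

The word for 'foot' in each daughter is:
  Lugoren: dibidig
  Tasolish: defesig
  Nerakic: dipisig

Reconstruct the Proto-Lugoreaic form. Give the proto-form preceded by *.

*depetig

Position 3: Lugoren has b, Tasolish has f, Nerakic has p. Nerakic preserves p here (none of its changes turn any other segment into p), so the proto-segment is *p.
Position 4: Lugoren has i, Tasolish has e, Nerakic has i. Tasolish preserves e here (none of its changes turn any other segment into e), so the proto-segment is *e.
This points to *depetig. Verify forward in each daughter:
Lugoren: *depetig
  depetig (rule 1 does not apply)
  depetig → debedig   [intervocalic voicing]
  debedig → dibidig   [vowel merger]
  giving Lugoren dibidig.
Tasolish: start from *depetig.
  rule 1: no change — depetig
  rule 2 (palatalisation): depetig → depesig
  rule 3 (intervocalic lenition): depesig → defesig
  ⇒ Tasolish defesig
Nerakic: start from *depetig.
  rule 1 (vowel merger): depetig → dipitig
  rule 2 (unconditioned shift): dipitig → dipisig
  rule 3: no change — dipisig
  ⇒ Nerakic dipisig
No other proto-form is consistent with every reflex, so the reconstruction is *depetig.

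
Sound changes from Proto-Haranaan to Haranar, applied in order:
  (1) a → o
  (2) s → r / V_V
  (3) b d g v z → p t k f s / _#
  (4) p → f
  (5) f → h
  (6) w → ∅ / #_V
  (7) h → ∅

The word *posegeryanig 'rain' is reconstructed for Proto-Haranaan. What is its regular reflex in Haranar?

oregeryonik

Haranar: *posegeryanig > posegeryonig > poregeryonig > poregeryonik > foregeryonik > horegeryonik > oregeryonik  (by vowel merger, rhotacism, final devoicing, unconditioned shift, unconditioned shift, h-loss)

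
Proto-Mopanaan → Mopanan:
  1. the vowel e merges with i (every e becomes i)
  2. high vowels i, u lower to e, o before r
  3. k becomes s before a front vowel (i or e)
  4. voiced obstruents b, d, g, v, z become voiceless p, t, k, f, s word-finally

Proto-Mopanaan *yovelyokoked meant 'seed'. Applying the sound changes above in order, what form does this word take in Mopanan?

Mopanan: *yovelyokoked
  yovelyokoked → yovilyokokid   [vowel merger]
  yovilyokokid (rule 2 does not apply)
  yovilyokokid → yovilyokosid   [palatalisation]
  yovilyokosid → yovilyokosit   [final devoicing]
  giving Mopanan yovilyokosit.

yovilyokosit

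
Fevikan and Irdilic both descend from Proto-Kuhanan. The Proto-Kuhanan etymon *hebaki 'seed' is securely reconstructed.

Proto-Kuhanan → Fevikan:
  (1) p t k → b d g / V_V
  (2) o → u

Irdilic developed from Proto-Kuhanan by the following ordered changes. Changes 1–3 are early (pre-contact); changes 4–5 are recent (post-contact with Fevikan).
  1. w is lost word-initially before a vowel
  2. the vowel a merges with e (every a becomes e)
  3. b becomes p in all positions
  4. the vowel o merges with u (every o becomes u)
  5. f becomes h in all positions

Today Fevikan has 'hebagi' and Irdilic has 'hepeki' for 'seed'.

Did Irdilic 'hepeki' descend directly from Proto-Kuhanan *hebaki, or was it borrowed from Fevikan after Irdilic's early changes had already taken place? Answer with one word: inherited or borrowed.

inherited

If inherited, *hebaki would pass through all of Irdilic's changes:
Irdilic: *hebaki
  hebaki (rule 1 does not apply)
  hebaki → hebeki   [vowel merger]
  hebeki → hepeki   [unconditioned shift]
  hepeki (rule 4 does not apply)
  hepeki (rule 5 does not apply)
  giving Irdilic hepeki.
If borrowed from Fevikan 'hebagi' after the early changes, it would undergo only the recent ones:
  rule 4 (vowel merger): no change (hebagi)
  rule 5 (unconditioned shift): no change (hebagi)
  ⇒ as a loan: hebagi
Irdilic 'hepeki' matches the inherited outcome exactly, so it is an inherited cognate, not a loan.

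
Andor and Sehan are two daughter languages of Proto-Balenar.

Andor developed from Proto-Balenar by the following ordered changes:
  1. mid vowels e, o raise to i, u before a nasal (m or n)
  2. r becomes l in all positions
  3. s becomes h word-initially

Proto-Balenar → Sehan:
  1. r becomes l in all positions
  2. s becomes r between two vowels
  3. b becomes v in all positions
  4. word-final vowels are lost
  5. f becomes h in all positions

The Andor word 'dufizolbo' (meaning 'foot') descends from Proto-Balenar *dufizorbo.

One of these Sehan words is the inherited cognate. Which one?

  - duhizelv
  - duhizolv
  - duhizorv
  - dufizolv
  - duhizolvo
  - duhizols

duhizolv

Sehan: *dufizorbo
  dufizorbo → dufizolbo   [unconditioned shift]
  dufizolbo (rule 2 does not apply)
  dufizolbo → dufizolvo   [unconditioned shift]
  dufizolvo → dufizolv   [apocope]
  dufizolv → duhizolv   [unconditioned shift]
  giving Sehan duhizolv.
Among the options, 'duhizolv' alone shows every Sehan change applied in order.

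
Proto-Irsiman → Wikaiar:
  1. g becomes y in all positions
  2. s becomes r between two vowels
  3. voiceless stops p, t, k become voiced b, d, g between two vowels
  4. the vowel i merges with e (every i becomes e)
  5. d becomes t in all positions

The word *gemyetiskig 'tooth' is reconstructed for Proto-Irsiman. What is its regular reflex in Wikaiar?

yemyeteskey

Wikaiar: start from *gemyetiskig.
  rule 1 (unconditioned shift): gemyetiskig → yemyetiskiy
  rule 2: no change — yemyetiskiy
  rule 3 (intervocalic voicing): yemyetiskiy → yemyediskiy
  rule 4 (vowel merger): yemyediskiy → yemyedeskey
  rule 5 (unconditioned shift): yemyedeskey → yemyeteskey
  ⇒ Wikaiar yemyeteskey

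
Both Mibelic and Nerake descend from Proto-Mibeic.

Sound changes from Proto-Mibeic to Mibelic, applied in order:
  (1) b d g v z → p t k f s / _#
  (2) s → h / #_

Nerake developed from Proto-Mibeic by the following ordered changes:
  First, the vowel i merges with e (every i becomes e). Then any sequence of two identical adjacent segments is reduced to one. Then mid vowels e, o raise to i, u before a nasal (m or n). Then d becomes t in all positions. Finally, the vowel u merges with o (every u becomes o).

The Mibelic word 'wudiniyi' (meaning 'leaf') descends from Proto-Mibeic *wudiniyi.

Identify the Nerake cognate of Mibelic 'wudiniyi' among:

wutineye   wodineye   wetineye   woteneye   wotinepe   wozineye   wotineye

wotineye

Nerake: *wudiniyi > wudeneye > wudineye > wutineye > wotineye  (by vowel merger, pre-nasal raising, unconditioned shift, vowel merger)
Only 'wotineye' matches the regular Nerake development of *wudiniyi.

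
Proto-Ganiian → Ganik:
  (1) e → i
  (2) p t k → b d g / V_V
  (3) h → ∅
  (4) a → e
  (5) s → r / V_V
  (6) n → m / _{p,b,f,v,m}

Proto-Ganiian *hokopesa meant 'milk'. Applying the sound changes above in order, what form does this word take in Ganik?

Ganik: *hokopesa > hokopisa > hogobisa > ogobisa > ogobise > ogobire  (by vowel merger, intervocalic voicing, h-loss, vowel merger, rhotacism)

ogobire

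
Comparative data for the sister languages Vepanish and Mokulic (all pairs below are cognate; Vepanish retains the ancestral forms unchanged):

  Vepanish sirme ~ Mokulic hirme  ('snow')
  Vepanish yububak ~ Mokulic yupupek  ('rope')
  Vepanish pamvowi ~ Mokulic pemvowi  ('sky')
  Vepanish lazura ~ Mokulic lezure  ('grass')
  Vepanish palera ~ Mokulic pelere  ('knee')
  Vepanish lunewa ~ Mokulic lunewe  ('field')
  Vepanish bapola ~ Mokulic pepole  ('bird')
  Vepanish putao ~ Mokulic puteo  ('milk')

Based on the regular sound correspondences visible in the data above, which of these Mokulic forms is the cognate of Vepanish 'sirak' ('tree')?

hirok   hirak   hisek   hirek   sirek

sirme ~ hirme — Vepanish s corresponds to Mokulic h word-initially before a front vowel.
yububak ~ yupupek, lazura ~ lezure — Vepanish a corresponds to Mokulic e after a consonant, before a consonant other than r, m, n, p, b, f, v.
Applying these to Vepanish 'sirak':
  sirak → hirak   (s→h word-initially before a front vowel)
  hirak → hirek   (a→e after a consonant, before a consonant other than r, m, n, p, b, f, v)
So the Mokulic cognate is 'hirek'.

hirek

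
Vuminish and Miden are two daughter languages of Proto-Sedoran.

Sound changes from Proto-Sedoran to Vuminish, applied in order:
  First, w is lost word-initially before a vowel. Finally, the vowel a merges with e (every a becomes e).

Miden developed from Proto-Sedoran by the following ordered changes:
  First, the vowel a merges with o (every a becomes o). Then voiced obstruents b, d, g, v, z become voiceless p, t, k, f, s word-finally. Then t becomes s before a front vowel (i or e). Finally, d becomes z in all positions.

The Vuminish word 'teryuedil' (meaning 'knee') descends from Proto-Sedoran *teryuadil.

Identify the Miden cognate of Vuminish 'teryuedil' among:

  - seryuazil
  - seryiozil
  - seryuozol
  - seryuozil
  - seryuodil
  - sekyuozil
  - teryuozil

seryuozil

Miden: *teryuadil
  teryuadil → teryuodil   [vowel merger]
  teryuodil (rule 2 does not apply)
  teryuodil → seryuodil   [palatalisation]
  seryuodil → seryuozil   [unconditioned shift]
  giving Miden seryuozil.
Only 'seryuozil' matches the regular Miden development of *teryuadil.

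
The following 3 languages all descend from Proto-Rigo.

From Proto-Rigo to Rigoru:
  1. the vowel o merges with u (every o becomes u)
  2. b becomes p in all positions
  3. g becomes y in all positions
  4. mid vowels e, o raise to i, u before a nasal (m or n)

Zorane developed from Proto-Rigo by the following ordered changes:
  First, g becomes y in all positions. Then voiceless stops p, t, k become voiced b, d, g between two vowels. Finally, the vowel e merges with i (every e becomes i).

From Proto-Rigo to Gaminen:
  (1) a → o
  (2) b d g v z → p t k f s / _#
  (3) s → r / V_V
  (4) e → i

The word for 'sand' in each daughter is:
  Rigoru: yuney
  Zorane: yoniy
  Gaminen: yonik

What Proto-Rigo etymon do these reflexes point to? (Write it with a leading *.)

Position 4: Rigoru has e, Zorane has i, Gaminen has i. Rigoru preserves e here (none of its changes turn any other segment into e), so the proto-segment is *e.
Position 2: Rigoru has u, Zorane has o, Gaminen has o. Zorane preserves o here (none of its changes turn any other segment into o), so the proto-segment is *o.
Verify the candidate proto-form against each daughter:
Rigoru: start from *yoneg.
  rule 1 (vowel merger): yoneg → yuneg
  rule 2: no change — yuneg
  rule 3 (unconditioned shift): yuneg → yuney
  rule 4: no change — yuney
  ⇒ Rigoru yuney
Zorane: *yoneg
  yoneg → yoney   [unconditioned shift]
  yoney (rule 2 does not apply)
  yoney → yoniy   [vowel merger]
  giving Zorane yoniy.
Gaminen: start from *yoneg.
  rule 1: no change — yoneg
  rule 2 (final devoicing): yoneg → yonek
  rule 3: no change — yonek
  rule 4 (vowel merger): yonek → yonik
  ⇒ Gaminen yonik
No other proto-form is consistent with every reflex, so the reconstruction is *yoneg.

*yoneg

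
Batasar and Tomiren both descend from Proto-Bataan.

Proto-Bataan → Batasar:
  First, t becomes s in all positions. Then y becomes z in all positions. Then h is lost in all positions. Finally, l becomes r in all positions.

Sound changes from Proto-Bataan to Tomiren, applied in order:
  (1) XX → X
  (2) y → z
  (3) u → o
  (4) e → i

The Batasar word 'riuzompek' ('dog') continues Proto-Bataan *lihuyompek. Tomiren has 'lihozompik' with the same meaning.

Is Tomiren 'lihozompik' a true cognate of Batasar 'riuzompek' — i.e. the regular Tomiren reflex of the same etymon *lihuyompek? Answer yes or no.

yes

Derive the expected Tomiren reflex of *lihuyompek:
Tomiren: *lihuyompek > lihuzompek > lihozompek > lihozompik  (by unconditioned shift, vowel merger, vowel merger)
Tomiren 'lihozompik' matches the regular reflex exactly, so the pair is cognate.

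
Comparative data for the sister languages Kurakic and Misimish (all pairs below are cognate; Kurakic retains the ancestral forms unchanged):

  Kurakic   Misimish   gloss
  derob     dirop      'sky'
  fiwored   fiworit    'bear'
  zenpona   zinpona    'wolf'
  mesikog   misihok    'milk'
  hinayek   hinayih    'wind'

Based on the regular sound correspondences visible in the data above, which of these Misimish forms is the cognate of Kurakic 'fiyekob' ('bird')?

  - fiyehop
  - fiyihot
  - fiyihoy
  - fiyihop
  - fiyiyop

fiyihop

fiwored ~ fiworit, mesikog ~ misihok — Kurakic e corresponds to Misimish i after a consonant, before a consonant other than r, m, n, p, b, f, v.
mesikog ~ misihok — Kurakic k corresponds to Misimish h between vowels (before a back vowel).
derob ~ dirop — Kurakic b corresponds to Misimish p word-finally.
Applying these to Kurakic 'fiyekob':
  fiyekob → fiyikob   (e→i after a consonant, before a consonant other than r, m, n, p, b, f, v)
  fiyikob → fiyihob   (k→h between vowels (before a back vowel))
  fiyihob → fiyihop   (b→p word-finally)
So the Misimish cognate is 'fiyihop'.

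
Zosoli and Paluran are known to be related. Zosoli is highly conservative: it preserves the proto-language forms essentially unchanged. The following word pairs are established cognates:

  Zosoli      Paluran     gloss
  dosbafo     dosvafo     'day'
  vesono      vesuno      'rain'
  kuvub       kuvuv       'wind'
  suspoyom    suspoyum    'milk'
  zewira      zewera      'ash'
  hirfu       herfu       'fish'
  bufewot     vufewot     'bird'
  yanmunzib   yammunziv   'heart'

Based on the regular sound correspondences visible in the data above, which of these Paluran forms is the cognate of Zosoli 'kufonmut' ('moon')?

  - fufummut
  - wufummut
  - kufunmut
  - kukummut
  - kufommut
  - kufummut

kufummut

vesono ~ vesuno — Zosoli o corresponds to Paluran u after a consonant, before a nasal.
yanmunzib ~ yammunziv — Zosoli n corresponds to Paluran m after a vowel, before a nasal.
Applying these to Zosoli 'kufonmut':
  kufonmut → kufunmut   (o→u after a consonant, before a nasal)
  kufunmut → kufummut   (n→m after a vowel, before a nasal)
So the Paluran cognate is 'kufummut'.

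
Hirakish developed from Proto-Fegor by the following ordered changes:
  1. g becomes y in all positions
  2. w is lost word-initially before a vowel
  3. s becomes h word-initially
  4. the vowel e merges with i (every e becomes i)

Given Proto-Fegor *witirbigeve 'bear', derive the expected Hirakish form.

Hirakish: *witirbigeve
  witirbigeve → witirbiyeve   [unconditioned shift]
  witirbiyeve → itirbiyeve   [glide loss]
  itirbiyeve (rule 3 does not apply)
  itirbiyeve → itirbiyivi   [vowel merger]
  giving Hirakish itirbiyivi.

itirbiyivi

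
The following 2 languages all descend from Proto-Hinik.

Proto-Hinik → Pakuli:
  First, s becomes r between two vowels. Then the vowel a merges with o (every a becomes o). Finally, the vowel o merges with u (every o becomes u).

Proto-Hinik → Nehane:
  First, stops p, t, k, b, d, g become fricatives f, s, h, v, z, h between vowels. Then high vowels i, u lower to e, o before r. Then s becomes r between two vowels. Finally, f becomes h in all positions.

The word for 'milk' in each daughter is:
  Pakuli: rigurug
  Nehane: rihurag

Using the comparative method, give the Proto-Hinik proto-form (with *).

*rigusag

Position 6: Pakuli has u, Nehane has a. Nehane preserves a here (none of its changes turn any other segment into a), so the proto-segment is *a.
Position 3: Pakuli has g, Nehane has h. Pakuli preserves g here (none of its changes turn any other segment into g), so the proto-segment is *g.
Position 5: Pakuli has r, Nehane has r. Taking the neighbouring segments as reconstructed: Pakuli r could go back to *s or *r; Nehane r could go back to *t or *s — the one source consistent with every daughter is *s.
This points to *rigusag. Verify forward in each daughter:
Pakuli: *rigusag
  rigusag → rigurag   [rhotacism]
  rigurag → rigurog   [vowel merger]
  rigurog → rigurug   [vowel merger]
  giving Pakuli rigurug.
Nehane: *rigusag > rihusag > rihurag  (by intervocalic lenition, rhotacism)
No other proto-form is consistent with every reflex, so the reconstruction is *rigusag.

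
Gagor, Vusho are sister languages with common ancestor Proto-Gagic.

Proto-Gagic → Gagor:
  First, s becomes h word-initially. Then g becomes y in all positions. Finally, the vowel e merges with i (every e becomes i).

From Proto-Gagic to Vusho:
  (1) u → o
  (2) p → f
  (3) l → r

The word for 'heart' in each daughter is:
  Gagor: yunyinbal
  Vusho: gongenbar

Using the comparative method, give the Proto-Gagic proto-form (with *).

*gungenbal

Position 2: Gagor has u, Vusho has o. Gagor preserves u here (none of its changes turn any other segment into u), so the proto-segment is *u.
Position 1: Gagor has y, Vusho has g. Vusho preserves g here (none of its changes turn any other segment into g), so the proto-segment is *g.
Position 9: Gagor has l, Vusho has r. Gagor preserves l here (none of its changes turn any other segment into l), so the proto-segment is *l.
Verify the candidate proto-form against each daughter:
Gagor: *gungenbal
  gungenbal (rule 1 does not apply)
  gungenbal → yunyenbal   [unconditioned shift]
  yunyenbal → yunyinbal   [vowel merger]
  giving Gagor yunyinbal.
Vusho: start from *gungenbal.
  rule 1 (vowel merger): gungenbal → gongenbal
  rule 2: no change — gongenbal
  rule 3 (unconditioned shift): gongenbal → gongenbar
  ⇒ Vusho gongenbar
No other proto-form is consistent with every reflex, so the reconstruction is *gungenbal.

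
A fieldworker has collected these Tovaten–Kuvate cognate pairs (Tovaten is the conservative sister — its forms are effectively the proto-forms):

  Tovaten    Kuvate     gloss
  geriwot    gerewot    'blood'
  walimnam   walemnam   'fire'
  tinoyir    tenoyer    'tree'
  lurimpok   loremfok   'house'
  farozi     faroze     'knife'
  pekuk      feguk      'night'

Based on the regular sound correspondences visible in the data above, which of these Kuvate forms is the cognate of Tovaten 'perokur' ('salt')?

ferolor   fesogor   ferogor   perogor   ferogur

ferogor

pekuk ~ feguk — Tovaten p corresponds to Kuvate f word-initially before a front vowel.
pekuk ~ feguk — Tovaten k corresponds to Kuvate g between vowels (before a back vowel).
lurimpok ~ loremfok — Tovaten u corresponds to Kuvate o after a consonant, before r.
Applying these to Tovaten 'perokur':
  perokur → ferokur   (p→f word-initially before a front vowel)
  ferokur → ferogur   (k→g between vowels (before a back vowel))
  ferogur → ferogor   (u→o after a consonant, before r)
So the Kuvate cognate is 'ferogor'.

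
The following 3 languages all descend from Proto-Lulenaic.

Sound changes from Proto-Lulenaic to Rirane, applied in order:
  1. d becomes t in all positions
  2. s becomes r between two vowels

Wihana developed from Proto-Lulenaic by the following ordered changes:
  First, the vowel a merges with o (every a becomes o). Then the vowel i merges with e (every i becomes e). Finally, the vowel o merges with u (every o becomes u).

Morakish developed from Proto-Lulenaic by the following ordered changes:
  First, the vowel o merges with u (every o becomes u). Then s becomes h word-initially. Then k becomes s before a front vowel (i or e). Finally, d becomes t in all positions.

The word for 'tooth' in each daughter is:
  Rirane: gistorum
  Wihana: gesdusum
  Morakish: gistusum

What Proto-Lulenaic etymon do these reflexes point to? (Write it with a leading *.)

Position 4: Rirane has t, Wihana has d, Morakish has t. Wihana preserves d here (none of its changes turn any other segment into d), so the proto-segment is *d.
Position 2: Rirane has i, Wihana has e, Morakish has i. Rirane preserves i here (none of its changes turn any other segment into i), so the proto-segment is *i.
This points to *gisdosum. Verify forward in each daughter:
Rirane: *gisdosum
  gisdosum → gistosum   [unconditioned shift]
  gistosum → gistorum   [rhotacism]
  giving Rirane gistorum.
Wihana: *gisdosum
  gisdosum (rule 1 does not apply)
  gisdosum → gesdosum   [vowel merger]
  gesdosum → gesdusum   [vowel merger]
  giving Wihana gesdusum.
Morakish: *gisdosum > gisdusum > gistusum  (by vowel merger, unconditioned shift)
*gisdosum is the unique common source.

*gisdosum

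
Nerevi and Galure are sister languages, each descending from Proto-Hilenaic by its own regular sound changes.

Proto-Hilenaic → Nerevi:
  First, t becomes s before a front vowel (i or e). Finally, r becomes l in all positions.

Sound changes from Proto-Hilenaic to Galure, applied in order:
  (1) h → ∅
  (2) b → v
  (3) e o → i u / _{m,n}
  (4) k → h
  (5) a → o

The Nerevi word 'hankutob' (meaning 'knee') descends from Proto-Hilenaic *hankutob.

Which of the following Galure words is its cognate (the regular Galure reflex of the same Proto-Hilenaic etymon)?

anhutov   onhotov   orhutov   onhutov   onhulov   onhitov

onhutov

Galure: start from *hankutob.
  rule 1 (h-loss): hankutob → ankutob
  rule 2 (unconditioned shift): ankutob → ankutov
  rule 3: no change — ankutov
  rule 4 (unconditioned shift): ankutov → anhutov
  rule 5 (vowel merger): anhutov → onhutov
  ⇒ Galure onhutov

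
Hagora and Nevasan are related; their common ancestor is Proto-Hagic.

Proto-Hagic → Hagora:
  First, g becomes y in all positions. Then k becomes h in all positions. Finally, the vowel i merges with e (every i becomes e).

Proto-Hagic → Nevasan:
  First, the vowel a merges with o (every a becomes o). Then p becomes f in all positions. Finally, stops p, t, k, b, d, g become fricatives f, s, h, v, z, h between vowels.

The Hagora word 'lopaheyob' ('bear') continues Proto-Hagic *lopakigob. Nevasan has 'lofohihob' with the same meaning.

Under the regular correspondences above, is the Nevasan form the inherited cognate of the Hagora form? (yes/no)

Derive the expected Nevasan reflex of *lopakigob:
Nevasan: *lopakigob
  lopakigob → lopokigob   [vowel merger]
  lopokigob → lofokigob   [unconditioned shift]
  lofokigob → lofohihob   [intervocalic lenition]
  giving Nevasan lofohihob.
Nevasan 'lofohihob' matches the regular reflex exactly, so the pair is cognate.

yes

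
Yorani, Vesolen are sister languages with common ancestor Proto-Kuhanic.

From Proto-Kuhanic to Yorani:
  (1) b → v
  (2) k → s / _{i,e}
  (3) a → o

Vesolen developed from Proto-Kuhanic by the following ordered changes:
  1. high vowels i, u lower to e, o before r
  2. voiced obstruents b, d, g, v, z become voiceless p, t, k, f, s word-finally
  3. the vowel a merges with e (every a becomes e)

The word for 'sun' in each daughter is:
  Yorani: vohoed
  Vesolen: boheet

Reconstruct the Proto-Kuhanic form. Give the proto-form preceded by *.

*bohaed

Position 4: Yorani has o, Vesolen has e. Taking the neighbouring segments as reconstructed: Yorani o could go back to *a or *o; Vesolen e could go back to *a or *e — the one source consistent with every daughter is *a.
Position 6: Yorani has d, Vesolen has t. Yorani preserves d here (none of its changes turn any other segment into d), so the proto-segment is *d.
Position 1: Yorani has v, Vesolen has b. Vesolen preserves b here (none of its changes turn any other segment into b), so the proto-segment is *b.
The remaining positions agree across the daughters. Check the candidate against every language:
Yorani: *bohaed > vohaed > vohoed  (by unconditioned shift, vowel merger)
Vesolen: start from *bohaed.
  rule 1: no change — bohaed
  rule 2 (final devoicing): bohaed → bohaet
  rule 3 (vowel merger): bohaet → boheet
  ⇒ Vesolen boheet
No other proto-form is consistent with every reflex, so the reconstruction is *bohaed.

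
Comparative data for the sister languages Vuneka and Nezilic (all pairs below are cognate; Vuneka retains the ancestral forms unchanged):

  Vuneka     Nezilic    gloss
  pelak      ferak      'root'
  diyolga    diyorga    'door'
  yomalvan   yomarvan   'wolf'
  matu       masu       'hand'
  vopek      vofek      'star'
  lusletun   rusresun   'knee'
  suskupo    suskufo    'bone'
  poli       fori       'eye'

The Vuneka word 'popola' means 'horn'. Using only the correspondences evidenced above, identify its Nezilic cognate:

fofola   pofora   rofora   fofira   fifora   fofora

fofora

poli ~ fori — Vuneka p corresponds to Nezilic f word-initially before a back vowel.
suskupo ~ suskufo — Vuneka p corresponds to Nezilic f between vowels (before a back vowel).
pelak ~ ferak — Vuneka l corresponds to Nezilic r between vowels (before a back vowel).
Applying these to Vuneka 'popola':
  popola → fopola   (p→f word-initially before a back vowel)
  fopola → fofola   (p→f between vowels (before a back vowel))
  fofola → fofora   (l→r between vowels (before a back vowel))
So the Nezilic cognate is 'fofora'.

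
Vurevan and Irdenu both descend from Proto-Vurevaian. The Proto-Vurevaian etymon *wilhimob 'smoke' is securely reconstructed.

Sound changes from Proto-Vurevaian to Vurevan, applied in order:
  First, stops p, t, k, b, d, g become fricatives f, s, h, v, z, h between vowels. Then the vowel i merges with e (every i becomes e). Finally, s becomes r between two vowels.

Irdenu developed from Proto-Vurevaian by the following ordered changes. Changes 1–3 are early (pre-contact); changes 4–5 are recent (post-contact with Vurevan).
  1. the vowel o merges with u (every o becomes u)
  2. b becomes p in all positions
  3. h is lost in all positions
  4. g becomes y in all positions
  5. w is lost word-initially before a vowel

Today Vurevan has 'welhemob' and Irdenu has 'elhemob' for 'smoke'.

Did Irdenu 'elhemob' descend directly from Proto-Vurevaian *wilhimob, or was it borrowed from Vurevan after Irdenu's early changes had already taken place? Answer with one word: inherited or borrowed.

If inherited, *wilhimob would pass through all of Irdenu's changes:
Irdenu: start from *wilhimob.
  rule 1 (vowel merger): wilhimob → wilhimub
  rule 2 (unconditioned shift): wilhimub → wilhimup
  rule 3 (h-loss): wilhimup → wilimup
  rule 4: no change — wilimup
  rule 5 (glide loss): wilimup → ilimup
  ⇒ Irdenu ilimup
If borrowed from Vurevan 'welhemob' after the early changes, it would undergo only the recent ones:
  rule 4 (unconditioned shift): no change (welhemob)
  rule 5 (glide loss): welhemob → elhemob
  ⇒ as a loan: elhemob
Irdenu 'elhemob' matches the loan outcome 'elhemob', not the inherited 'ilimup' — it skipped the early Irdenu changes, so it was borrowed from Vurevan.

borrowed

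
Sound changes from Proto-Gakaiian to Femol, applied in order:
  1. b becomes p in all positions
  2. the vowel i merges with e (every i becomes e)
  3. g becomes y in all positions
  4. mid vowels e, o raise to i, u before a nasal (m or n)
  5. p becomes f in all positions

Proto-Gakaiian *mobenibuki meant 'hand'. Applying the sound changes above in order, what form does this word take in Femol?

Femol: *mobenibuki > mopenipuki > mopenepuke > mopinepuke > mofinefuke  (by unconditioned shift, vowel merger, pre-nasal raising, unconditioned shift)

mofinefuke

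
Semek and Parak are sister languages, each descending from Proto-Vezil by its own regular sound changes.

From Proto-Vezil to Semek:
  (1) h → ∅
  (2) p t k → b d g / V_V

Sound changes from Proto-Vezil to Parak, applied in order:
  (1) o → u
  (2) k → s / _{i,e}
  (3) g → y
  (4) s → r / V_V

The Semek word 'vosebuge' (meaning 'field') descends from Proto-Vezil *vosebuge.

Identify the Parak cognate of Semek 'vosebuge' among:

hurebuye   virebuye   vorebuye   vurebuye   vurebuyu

Parak: *vosebuge > vusebuge > vusebuye > vurebuye  (by vowel merger, unconditioned shift, rhotacism)
The other candidates each miss or misapply at least one Parak change.

vurebuye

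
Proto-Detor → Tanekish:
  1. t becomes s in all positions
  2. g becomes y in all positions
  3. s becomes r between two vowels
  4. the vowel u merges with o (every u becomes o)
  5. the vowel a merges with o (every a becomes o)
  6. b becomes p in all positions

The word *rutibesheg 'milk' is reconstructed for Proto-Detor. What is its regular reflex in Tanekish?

roripeshey

Tanekish: *rutibesheg > rusibesheg > rusibeshey > ruribeshey > roribeshey > roripeshey  (by unconditioned shift, unconditioned shift, rhotacism, vowel merger, unconditioned shift)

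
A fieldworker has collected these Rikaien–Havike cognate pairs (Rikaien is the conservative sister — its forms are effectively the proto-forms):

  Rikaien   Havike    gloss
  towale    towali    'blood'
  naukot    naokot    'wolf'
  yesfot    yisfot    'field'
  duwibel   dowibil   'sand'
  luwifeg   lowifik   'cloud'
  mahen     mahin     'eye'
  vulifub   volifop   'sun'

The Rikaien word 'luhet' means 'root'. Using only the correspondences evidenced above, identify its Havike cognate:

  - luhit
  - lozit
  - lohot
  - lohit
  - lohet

duwibel ~ dowibil, luwifeg ~ lowifik — Rikaien u corresponds to Havike o after a consonant, before a consonant other than r, m, n, p, b, f, v.
yesfot ~ yisfot, duwibel ~ dowibil — Rikaien e corresponds to Havike i after a consonant, before a consonant other than r, m, n, p, b, f, v.
Applying these to Rikaien 'luhet':
  luhet → lohet   (u→o after a consonant, before a consonant other than r, m, n, p, b, f, v)
  lohet → lohit   (e→i after a consonant, before a consonant other than r, m, n, p, b, f, v)
So the Havike cognate is 'lohit'.

lohit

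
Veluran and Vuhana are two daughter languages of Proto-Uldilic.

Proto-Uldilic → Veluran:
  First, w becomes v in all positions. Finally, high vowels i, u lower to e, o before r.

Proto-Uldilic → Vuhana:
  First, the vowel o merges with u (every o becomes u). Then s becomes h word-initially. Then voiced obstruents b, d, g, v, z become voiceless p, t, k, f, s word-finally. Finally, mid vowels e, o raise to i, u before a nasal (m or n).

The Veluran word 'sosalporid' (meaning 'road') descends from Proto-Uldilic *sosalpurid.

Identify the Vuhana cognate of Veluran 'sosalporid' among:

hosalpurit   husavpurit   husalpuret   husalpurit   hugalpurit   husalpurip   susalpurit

Vuhana: *sosalpurid > susalpurid > husalpurid > husalpurit  (by vowel merger, debuccalisation, final devoicing)

husalpurit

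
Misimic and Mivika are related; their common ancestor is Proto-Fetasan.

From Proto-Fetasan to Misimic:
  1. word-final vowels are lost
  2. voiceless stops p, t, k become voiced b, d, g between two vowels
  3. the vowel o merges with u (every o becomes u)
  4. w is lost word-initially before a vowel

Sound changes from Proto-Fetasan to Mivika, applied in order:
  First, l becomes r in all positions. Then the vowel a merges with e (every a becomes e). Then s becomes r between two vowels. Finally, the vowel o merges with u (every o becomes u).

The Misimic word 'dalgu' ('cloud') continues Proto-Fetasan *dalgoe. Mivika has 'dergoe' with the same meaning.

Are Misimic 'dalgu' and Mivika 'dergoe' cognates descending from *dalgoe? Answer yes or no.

Derive the expected Mivika reflex of *dalgoe:
Mivika: *dalgoe > dargoe > dergoe > dergue  (by unconditioned shift, vowel merger, vowel merger)
The regular Mivika reflex would be 'dergue', but the attested form is 'dergoe'. The correspondence is irregular, so they are not cognates (the Mivika form has a different source).

no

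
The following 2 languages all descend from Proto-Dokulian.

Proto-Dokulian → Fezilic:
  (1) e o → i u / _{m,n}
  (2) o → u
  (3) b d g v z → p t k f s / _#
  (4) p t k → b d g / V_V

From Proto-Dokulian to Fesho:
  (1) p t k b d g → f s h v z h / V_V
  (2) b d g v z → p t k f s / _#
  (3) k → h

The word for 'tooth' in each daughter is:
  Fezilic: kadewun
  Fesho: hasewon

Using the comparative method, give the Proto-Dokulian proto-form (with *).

Position 3: Fezilic has d, Fesho has s. Taking the neighbouring segments as reconstructed: Fezilic d could go back to *t or *d; Fesho s could go back to *t or *s — the one source consistent with every daughter is *t.
Position 1: Fezilic has k, Fesho has h. Taking the neighbouring segments as reconstructed: Fezilic k can only go back to *k; Fesho h could go back to *k or *h — the one source consistent with every daughter is *k.
Verify the candidate proto-form against each daughter:
Fezilic: *katewon
  katewon → katewun   [pre-nasal raising]
  katewun (rule 2 does not apply)
  katewun (rule 3 does not apply)
  katewun → kadewun   [intervocalic voicing]
  giving Fezilic kadewun.
Fesho: start from *katewon.
  rule 1 (intervocalic lenition): katewon → kasewon
  rule 2: no change — kasewon
  rule 3 (unconditioned shift): kasewon → hasewon
  ⇒ Fesho hasewon
*katewon is the unique common source.

*katewon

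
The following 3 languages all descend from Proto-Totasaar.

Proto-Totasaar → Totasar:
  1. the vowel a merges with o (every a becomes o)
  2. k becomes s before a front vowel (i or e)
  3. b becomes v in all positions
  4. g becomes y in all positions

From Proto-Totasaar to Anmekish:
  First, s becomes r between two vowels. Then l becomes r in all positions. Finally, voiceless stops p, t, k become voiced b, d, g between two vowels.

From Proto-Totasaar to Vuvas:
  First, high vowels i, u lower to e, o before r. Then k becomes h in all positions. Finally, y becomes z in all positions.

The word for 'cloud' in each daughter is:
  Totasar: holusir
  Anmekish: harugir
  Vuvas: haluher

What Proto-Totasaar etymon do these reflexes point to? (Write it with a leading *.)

*halukir

Position 6: Totasar has i, Anmekish has i, Vuvas has e. Totasar preserves i here (none of its changes turn any other segment into i), so the proto-segment is *i.
Position 5: Totasar has s, Anmekish has g, Vuvas has h. Taking the neighbouring segments as reconstructed: Totasar s could go back to *k or *s; Anmekish g could go back to *k or *g; Vuvas h could go back to *k or *h — the one source consistent with every daughter is *k.
Position 2: Totasar has o, Anmekish has a, Vuvas has a. Anmekish preserves a here (none of its changes turn any other segment into a), so the proto-segment is *a.
This points to *halukir. Verify forward in each daughter:
Totasar: *halukir
  halukir → holukir   [vowel merger]
  holukir → holusir   [palatalisation]
  holusir (rule 3 does not apply)
  holusir (rule 4 does not apply)
  giving Totasar holusir.
Anmekish: *halukir
  halukir (rule 1 does not apply)
  halukir → harukir   [unconditioned shift]
  harukir → harugir   [intervocalic voicing]
  giving Anmekish harugir.
Vuvas: *halukir > haluker > haluher  (by pre-rhotic lowering, unconditioned shift)
Only *halukir yields all of Totasar holusir, Anmekish harugir, Vuvas haluher.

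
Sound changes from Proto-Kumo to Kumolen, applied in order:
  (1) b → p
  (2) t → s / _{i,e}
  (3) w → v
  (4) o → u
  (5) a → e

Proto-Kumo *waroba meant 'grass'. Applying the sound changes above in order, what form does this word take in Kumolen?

Kumolen: *waroba > waropa > varopa > varupa > verupe  (by unconditioned shift, unconditioned shift, vowel merger, vowel merger)

verupe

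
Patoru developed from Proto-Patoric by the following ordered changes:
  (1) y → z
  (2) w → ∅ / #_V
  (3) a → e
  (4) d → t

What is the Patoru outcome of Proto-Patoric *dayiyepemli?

Patoru: *dayiyepemli > dazizepemli > dezizepemli > tezizepemli  (by unconditioned shift, vowel merger, unconditioned shift)

tezizepemli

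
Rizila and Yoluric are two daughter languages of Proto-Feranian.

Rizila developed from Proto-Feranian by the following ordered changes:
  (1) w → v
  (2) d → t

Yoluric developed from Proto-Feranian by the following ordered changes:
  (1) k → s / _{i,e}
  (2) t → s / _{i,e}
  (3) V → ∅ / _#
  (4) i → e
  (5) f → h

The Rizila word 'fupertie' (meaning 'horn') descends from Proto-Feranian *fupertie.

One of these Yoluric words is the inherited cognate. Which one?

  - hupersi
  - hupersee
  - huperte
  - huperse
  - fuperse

huperse

Yoluric: *fupertie
  fupertie (rule 1 does not apply)
  fupertie → fupersie   [palatalisation]
  fupersie → fupersi   [apocope]
  fupersi → fuperse   [vowel merger]
  fuperse → huperse   [unconditioned shift]
  giving Yoluric huperse.
Among the options, 'huperse' alone shows every Yoluric change applied in order.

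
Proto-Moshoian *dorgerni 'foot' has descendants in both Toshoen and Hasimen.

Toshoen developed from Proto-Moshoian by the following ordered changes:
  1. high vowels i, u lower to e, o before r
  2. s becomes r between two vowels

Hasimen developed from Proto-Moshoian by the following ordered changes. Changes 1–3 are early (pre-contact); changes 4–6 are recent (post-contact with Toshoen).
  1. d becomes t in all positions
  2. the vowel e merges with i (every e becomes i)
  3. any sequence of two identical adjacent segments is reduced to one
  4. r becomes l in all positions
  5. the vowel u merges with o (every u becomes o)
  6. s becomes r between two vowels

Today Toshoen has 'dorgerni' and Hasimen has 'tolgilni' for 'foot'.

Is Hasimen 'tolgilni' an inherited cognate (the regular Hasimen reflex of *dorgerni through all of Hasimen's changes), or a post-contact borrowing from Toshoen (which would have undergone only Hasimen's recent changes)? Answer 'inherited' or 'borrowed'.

If inherited, *dorgerni would pass through all of Hasimen's changes:
Hasimen: start from *dorgerni.
  rule 1 (unconditioned shift): dorgerni → torgerni
  rule 2 (vowel merger): torgerni → torgirni
  rule 3: no change — torgirni
  rule 4 (unconditioned shift): torgirni → tolgilni
  rule 5: no change — tolgilni
  rule 6: no change — tolgilni
  ⇒ Hasimen tolgilni
If borrowed from Toshoen 'dorgerni' after the early changes, it would undergo only the recent ones:
  rule 4 (unconditioned shift): dorgerni → dolgelni
  rule 5 (vowel merger): no change (dolgelni)
  rule 6 (rhotacism): no change (dolgelni)
  ⇒ as a loan: dolgelni
Hasimen 'tolgilni' matches the inherited outcome exactly, so it is an inherited cognate, not a loan.

inherited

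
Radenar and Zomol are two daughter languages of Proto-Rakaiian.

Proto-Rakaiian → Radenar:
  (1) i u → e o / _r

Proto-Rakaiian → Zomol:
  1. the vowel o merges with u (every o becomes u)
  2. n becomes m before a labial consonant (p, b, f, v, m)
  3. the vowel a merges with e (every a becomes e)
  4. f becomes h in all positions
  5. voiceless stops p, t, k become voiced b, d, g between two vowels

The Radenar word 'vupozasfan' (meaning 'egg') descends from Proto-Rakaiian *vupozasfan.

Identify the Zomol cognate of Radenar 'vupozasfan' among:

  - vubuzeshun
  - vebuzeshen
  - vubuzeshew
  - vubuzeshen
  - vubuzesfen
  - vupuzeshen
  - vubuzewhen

Zomol: *vupozasfan
  vupozasfan → vupuzasfan   [vowel merger]
  vupuzasfan (rule 2 does not apply)
  vupuzasfan → vupuzesfen   [vowel merger]
  vupuzesfen → vupuzeshen   [unconditioned shift]
  vupuzeshen → vubuzeshen   [intervocalic voicing]
  giving Zomol vubuzeshen.

vubuzeshen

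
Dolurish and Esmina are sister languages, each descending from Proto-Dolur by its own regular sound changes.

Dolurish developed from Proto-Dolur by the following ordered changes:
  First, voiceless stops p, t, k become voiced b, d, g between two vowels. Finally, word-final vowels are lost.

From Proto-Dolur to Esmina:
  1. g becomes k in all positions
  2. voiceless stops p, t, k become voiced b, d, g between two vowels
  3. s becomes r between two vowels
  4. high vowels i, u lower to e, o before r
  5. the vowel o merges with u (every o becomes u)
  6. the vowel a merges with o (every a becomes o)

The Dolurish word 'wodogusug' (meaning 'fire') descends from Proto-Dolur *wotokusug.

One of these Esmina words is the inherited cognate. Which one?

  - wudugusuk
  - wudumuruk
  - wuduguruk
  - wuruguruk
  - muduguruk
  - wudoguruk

wuduguruk

Esmina: *wotokusug > wotokusuk > wodogusuk > wodoguruk > wodogoruk > wuduguruk  (by unconditioned shift, intervocalic voicing, rhotacism, pre-rhotic lowering, vowel merger)
Among the options, 'wuduguruk' alone shows every Esmina change applied in order.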